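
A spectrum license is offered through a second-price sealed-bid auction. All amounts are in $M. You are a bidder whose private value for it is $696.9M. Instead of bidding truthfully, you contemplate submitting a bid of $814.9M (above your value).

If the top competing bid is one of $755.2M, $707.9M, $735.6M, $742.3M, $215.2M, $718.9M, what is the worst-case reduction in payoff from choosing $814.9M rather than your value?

$755.2M: truthful gives $0M, deviation gives −$58.3M → loss $58.3M.
$707.9M: truthful gives $0M, deviation gives −$11M → loss $11M.
$735.6M: truthful gives $0M, deviation gives −$38.7M → loss $38.7M.
$742.3M: truthful gives $0M, deviation gives −$45.4M → loss $45.4M.
$215.2M: same outcome either way → loss $0M.
$718.9M: truthful gives $0M, deviation gives −$22M → loss $22M.
Maximum loss: $58.3M.

$58.3M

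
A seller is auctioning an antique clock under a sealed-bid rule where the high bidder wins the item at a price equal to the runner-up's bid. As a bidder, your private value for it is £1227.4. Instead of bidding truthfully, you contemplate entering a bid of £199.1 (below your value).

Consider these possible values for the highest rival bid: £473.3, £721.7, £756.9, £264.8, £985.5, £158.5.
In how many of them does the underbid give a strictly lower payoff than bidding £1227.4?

5

The deviation hurts exactly when the highest competing bid lies strictly between £199.1 and £1227.4 — underbidding then forfeits a profitable win.
£473.3: inside the interval → strictly worse (loss £754.1).
£721.7: inside the interval → strictly worse (loss £505.7).
£756.9: inside the interval → strictly worse (loss £470.5).
£264.8: inside the interval → strictly worse (loss £962.6).
£985.5: inside the interval → strictly worse (loss £241.9).
£158.5: below both → same outcome either way.
Count: 5.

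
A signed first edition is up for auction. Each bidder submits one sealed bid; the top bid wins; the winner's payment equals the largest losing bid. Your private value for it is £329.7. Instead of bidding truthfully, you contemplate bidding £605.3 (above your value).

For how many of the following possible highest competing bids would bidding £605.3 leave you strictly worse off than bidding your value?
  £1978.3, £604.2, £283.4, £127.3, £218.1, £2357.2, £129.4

The deviation hurts exactly when the highest competing bid lies strictly between £329.7 and £605.3 — overbidding then wins at a price above your value.
£1978.3: above both → same outcome either way.
£604.2: inside the interval → strictly worse (loss £274.5).
£283.4: below both → same outcome either way.
£127.3: below both → same outcome either way.
£218.1: below both → same outcome either way.
£2357.2: above both → same outcome either way.
£129.4: below both → same outcome either way.
Count: 1.

1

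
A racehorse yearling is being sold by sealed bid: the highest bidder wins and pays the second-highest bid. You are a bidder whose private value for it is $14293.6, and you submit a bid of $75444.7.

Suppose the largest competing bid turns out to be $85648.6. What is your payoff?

Your bid $75444.7 is below the highest competing bid $85648.6, so you lose.
A losing bidder pays nothing and receives nothing: payoff = $0.

$0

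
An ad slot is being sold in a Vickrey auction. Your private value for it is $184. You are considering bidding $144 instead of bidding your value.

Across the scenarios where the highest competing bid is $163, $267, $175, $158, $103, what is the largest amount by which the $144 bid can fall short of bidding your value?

$26

$163: truthful gives $21, deviation gives $0 → loss $21.
$267: same outcome either way → loss $0.
$175: truthful gives $9, deviation gives $0 → loss $9.
$158: truthful gives $26, deviation gives $0 → loss $26.
$103: same outcome either way → loss $0.
Maximum loss: $26.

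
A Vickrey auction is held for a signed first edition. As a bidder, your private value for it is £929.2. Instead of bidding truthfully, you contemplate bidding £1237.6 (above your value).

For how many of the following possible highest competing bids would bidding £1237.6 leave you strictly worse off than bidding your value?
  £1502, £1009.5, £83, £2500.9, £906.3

The deviation hurts exactly when the highest competing bid lies strictly between £929.2 and £1237.6 — overbidding then wins at a price above your value.
£1502: above both → same outcome either way.
£1009.5: inside the interval → strictly worse (loss £80.3).
£83: below both → same outcome either way.
£2500.9: above both → same outcome either way.
£906.3: below both → same outcome either way.
Count: 1.

1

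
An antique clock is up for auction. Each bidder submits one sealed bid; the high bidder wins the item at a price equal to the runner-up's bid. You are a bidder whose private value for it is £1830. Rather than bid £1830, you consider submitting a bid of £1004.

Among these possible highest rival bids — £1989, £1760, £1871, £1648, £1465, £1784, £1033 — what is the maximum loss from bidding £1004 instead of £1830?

£1989: same outcome either way → loss £0.
£1760: truthful gives £70, deviation gives £0 → loss £70.
£1871: same outcome either way → loss £0.
£1648: truthful gives £182, deviation gives £0 → loss £182.
£1465: truthful gives £365, deviation gives £0 → loss £365.
£1784: truthful gives £46, deviation gives £0 → loss £46.
£1033: truthful gives £797, deviation gives £0 → loss £797.
Maximum loss: £797.

£797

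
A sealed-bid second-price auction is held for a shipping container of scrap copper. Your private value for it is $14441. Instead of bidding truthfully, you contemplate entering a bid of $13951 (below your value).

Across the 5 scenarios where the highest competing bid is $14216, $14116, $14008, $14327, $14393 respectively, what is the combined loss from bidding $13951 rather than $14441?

$1145

The deviation costs you only when the competing bid falls strictly between $13951 and $14441; elsewhere both bids give the same outcome.
$14216: truthful payoff $225, deviation payoff $0 → loss $225.
$14116: truthful payoff $325, deviation payoff $0 → loss $325.
$14008: truthful payoff $433, deviation payoff $0 → loss $433.
$14327: truthful payoff $114, deviation payoff $0 → loss $114.
$14393: truthful payoff $48, deviation payoff $0 → loss $48.
Total loss = $225 + $325 + $433 + $114 + $48 = $1145.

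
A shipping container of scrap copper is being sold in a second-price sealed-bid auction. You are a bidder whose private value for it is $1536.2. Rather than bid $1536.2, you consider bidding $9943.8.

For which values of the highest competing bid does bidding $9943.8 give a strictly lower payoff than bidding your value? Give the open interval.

If the competing bid is below $1536.2, both bids win at the same price — no difference.
If it is above $9943.8, both bids lose — no difference.
If it lies strictly between $1536.2 and $9943.8, bidding your value loses (payoff 0) while bidding $9943.8 wins at a price above your value (payoff negative).
So the deviation strictly hurts on the open interval ($1536.2, $9943.8).

($1536.2, $9943.8)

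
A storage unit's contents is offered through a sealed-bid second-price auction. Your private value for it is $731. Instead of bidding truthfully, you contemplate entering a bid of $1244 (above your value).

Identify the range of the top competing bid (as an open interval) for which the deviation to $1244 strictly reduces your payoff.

($731, $1244)

If the competing bid is below $731, both bids win at the same price — no difference.
If it is above $1244, both bids lose — no difference.
If it lies strictly between $731 and $1244, bidding your value loses (payoff 0) while bidding $1244 wins at a price above your value (payoff negative).
So the deviation strictly hurts on the open interval ($731, $1244).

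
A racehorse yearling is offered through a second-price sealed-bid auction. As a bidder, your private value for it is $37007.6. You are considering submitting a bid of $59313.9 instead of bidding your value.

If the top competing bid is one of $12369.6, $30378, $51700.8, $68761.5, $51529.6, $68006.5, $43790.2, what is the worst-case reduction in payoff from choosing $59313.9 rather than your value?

$12369.6: same outcome either way → loss $0.
$30378: same outcome either way → loss $0.
$51700.8: truthful gives $0, deviation gives −$14693.2 → loss $14693.2.
$68761.5: same outcome either way → loss $0.
$51529.6: truthful gives $0, deviation gives −$14522 → loss $14522.
$68006.5: same outcome either way → loss $0.
$43790.2: truthful gives $0, deviation gives −$6782.6 → loss $6782.6.
Maximum loss: $14693.2.

$14693.2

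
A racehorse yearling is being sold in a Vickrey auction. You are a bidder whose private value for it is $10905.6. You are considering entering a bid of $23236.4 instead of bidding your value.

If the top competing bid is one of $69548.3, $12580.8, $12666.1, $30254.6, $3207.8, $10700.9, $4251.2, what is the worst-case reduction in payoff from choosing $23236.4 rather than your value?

$1760.5

$69548.3: same outcome either way → loss $0.
$12580.8: truthful gives $0, deviation gives −$1675.2 → loss $1675.2.
$12666.1: truthful gives $0, deviation gives −$1760.5 → loss $1760.5.
$30254.6: same outcome either way → loss $0.
$3207.8: same outcome either way → loss $0.
$10700.9: same outcome either way → loss $0.
$4251.2: same outcome either way → loss $0.
Maximum loss: $1760.5.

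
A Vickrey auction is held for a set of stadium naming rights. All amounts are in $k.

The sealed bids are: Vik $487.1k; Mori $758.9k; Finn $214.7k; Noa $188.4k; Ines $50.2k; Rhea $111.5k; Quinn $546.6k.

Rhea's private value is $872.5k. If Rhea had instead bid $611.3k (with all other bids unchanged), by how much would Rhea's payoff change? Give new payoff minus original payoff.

$0k

The highest bid among the other bidders is $758.9k; Rhea's bid doesn't change that.
Original bid $111.5k: Rhea is not highest (top rival bid is $758.9k); payoff $0k.
Alternative bid $611.3k: Rhea is not highest (top rival bid is $758.9k); payoff $0k.
Change in payoff = $0k − ($0k) = $0k.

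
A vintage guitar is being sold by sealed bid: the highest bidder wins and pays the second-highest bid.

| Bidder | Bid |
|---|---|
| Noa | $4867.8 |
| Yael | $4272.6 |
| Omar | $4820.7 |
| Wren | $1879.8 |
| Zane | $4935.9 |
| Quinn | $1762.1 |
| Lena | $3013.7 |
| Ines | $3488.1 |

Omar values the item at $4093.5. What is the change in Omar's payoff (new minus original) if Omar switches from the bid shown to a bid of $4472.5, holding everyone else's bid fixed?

The highest bid among the other bidders is $4935.9; Omar's bid doesn't change that.
Original bid $4820.7: Omar is not highest (top rival bid is $4935.9); payoff $0.
Alternative bid $4472.5: Omar is not highest (top rival bid is $4935.9); payoff $0.
Change in payoff = $0 − ($0) = $0.

$0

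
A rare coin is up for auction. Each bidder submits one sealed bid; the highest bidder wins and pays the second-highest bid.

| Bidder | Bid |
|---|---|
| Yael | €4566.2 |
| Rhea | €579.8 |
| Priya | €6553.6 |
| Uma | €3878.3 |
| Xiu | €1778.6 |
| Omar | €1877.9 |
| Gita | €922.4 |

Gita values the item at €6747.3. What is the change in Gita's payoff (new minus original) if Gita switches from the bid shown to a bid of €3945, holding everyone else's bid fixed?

€0

The highest bid among the other bidders is €6553.6; Gita's bid doesn't change that.
Original bid €922.4: Gita is not highest (top rival bid is €6553.6); payoff €0.
Alternative bid €3945: Gita is not highest (top rival bid is €6553.6); payoff €0.
Change in payoff = €0 − (€0) = €0.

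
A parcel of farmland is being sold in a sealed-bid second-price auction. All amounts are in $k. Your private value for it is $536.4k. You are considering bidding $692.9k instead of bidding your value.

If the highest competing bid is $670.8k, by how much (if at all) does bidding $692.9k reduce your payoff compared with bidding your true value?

Bidding your value $536.4k: you lose (since $536.4k < $670.8k). Payoff $0k.
Bidding $692.9k: you win and pay $670.8k. Payoff $536.4k − $670.8k = −$134.4k.
The competing bid $670.8k lies between your value and your inflated bid, so overbidding wins an item priced above your value.
Loss from deviating = $0k − (−$134.4k) = $134.4k.

$134.4k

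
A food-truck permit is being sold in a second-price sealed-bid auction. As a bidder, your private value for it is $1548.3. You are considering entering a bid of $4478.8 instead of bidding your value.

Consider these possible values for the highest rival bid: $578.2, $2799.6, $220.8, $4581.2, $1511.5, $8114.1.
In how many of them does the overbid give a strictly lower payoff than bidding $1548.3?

The deviation hurts exactly when the highest competing bid lies strictly between $1548.3 and $4478.8 — overbidding then wins at a price above your value.
$578.2: below both → same outcome either way.
$2799.6: inside the interval → strictly worse (loss $1251.3).
$220.8: below both → same outcome either way.
$4581.2: above both → same outcome either way.
$1511.5: below both → same outcome either way.
$8114.1: above both → same outcome either way.
Count: 1.

1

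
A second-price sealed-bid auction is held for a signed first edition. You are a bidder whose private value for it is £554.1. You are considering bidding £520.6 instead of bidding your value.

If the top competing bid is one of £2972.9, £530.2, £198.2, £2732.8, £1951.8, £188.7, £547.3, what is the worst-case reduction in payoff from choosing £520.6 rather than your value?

£2972.9: same outcome either way → loss £0.
£530.2: truthful gives £23.9, deviation gives £0 → loss £23.9.
£198.2: same outcome either way → loss £0.
£2732.8: same outcome either way → loss £0.
£1951.8: same outcome either way → loss £0.
£188.7: same outcome either way → loss £0.
£547.3: truthful gives £6.8, deviation gives £0 → loss £6.8.
Maximum loss: £23.9.

£23.9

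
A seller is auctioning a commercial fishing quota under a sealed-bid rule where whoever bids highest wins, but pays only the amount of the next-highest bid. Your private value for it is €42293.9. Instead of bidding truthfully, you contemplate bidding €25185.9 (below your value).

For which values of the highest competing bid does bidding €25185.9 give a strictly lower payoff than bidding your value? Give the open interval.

(€25185.9, €42293.9)

If the competing bid is below €25185.9, both bids win at the same price — no difference.
If it is above €42293.9, both bids lose — no difference.
If it lies strictly between €25185.9 and €42293.9, bidding your value wins at a price below your value (positive payoff) while bidding €25185.9 loses (payoff 0).
So the deviation strictly hurts on the open interval (€25185.9, €42293.9).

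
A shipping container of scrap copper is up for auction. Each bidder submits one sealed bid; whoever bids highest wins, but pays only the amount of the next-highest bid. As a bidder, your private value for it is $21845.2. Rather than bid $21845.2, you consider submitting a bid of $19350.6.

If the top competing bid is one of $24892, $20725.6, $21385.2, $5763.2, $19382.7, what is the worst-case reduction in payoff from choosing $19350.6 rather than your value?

$24892: same outcome either way → loss $0.
$20725.6: truthful gives $1119.6, deviation gives $0 → loss $1119.6.
$21385.2: truthful gives $460, deviation gives $0 → loss $460.
$5763.2: same outcome either way → loss $0.
$19382.7: truthful gives $2462.5, deviation gives $0 → loss $2462.5.
Maximum loss: $2462.5.

$2462.5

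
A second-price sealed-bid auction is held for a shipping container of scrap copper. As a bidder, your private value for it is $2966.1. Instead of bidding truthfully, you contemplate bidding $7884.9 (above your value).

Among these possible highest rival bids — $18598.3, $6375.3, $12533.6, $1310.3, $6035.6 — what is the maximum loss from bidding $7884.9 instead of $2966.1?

$3409.2

$18598.3: same outcome either way → loss $0.
$6375.3: truthful gives $0, deviation gives −$3409.2 → loss $3409.2.
$12533.6: same outcome either way → loss $0.
$1310.3: same outcome either way → loss $0.
$6035.6: truthful gives $0, deviation gives −$3069.5 → loss $3069.5.
Maximum loss: $3409.2.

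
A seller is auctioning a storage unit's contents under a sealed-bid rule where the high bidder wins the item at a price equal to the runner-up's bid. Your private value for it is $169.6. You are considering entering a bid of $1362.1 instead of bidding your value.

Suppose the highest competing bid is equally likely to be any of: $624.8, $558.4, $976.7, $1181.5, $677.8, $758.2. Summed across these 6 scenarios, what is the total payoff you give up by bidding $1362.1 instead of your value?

$3759.8

The deviation costs you only when the competing bid falls strictly between $169.6 and $1362.1; elsewhere both bids give the same outcome.
$624.8: truthful payoff $0, deviation payoff −$455.2 → loss $455.2.
$558.4: truthful payoff $0, deviation payoff −$388.8 → loss $388.8.
$976.7: truthful payoff $0, deviation payoff −$807.1 → loss $807.1.
$1181.5: truthful payoff $0, deviation payoff −$1011.9 → loss $1011.9.
$677.8: truthful payoff $0, deviation payoff −$508.2 → loss $508.2.
$758.2: truthful payoff $0, deviation payoff −$588.6 → loss $588.6.
Total loss = $455.2 + $388.8 + $807.1 + $1011.9 + $508.2 + $588.6 = $3759.8.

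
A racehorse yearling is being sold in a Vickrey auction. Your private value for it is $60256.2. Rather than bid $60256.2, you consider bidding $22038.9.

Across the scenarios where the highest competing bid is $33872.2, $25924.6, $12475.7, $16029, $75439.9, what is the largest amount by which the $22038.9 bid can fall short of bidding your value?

$33872.2: truthful gives $26384, deviation gives $0 → loss $26384.
$25924.6: truthful gives $34331.6, deviation gives $0 → loss $34331.6.
$12475.7: same outcome either way → loss $0.
$16029: same outcome either way → loss $0.
$75439.9: same outcome either way → loss $0.
Maximum loss: $34331.6.

$34331.6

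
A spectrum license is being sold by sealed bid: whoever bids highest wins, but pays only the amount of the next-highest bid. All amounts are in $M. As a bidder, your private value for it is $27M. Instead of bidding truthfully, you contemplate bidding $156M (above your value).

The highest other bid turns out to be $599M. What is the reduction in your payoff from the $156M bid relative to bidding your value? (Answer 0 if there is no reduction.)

Bidding your value $27M: you lose (since $27M < $599M). Payoff $0M.
Bidding $156M: you lose. Payoff $0M.
Difference = $0M − $0M = $0M; both bids lead to the same outcome because the competing bid is above both your value and your alternative bid.
Because the price is fixed by the runner-up's bid, deviating from your value can only change a good outcome into a bad one — never the reverse.

$0M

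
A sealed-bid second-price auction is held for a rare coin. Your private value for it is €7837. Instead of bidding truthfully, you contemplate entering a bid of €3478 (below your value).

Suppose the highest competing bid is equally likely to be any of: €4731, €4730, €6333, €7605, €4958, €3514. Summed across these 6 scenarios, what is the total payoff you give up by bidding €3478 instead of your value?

The deviation costs you only when the competing bid falls strictly between €3478 and €7837; elsewhere both bids give the same outcome.
€4731: truthful payoff €3106, deviation payoff €0 → loss €3106.
€4730: truthful payoff €3107, deviation payoff €0 → loss €3107.
€6333: truthful payoff €1504, deviation payoff €0 → loss €1504.
€7605: truthful payoff €232, deviation payoff €0 → loss €232.
€4958: truthful payoff €2879, deviation payoff €0 → loss €2879.
€3514: truthful payoff €4323, deviation payoff €0 → loss €4323.
Total loss = €3106 + €3107 + €1504 + €232 + €2879 + €4323 = €15151.

€15151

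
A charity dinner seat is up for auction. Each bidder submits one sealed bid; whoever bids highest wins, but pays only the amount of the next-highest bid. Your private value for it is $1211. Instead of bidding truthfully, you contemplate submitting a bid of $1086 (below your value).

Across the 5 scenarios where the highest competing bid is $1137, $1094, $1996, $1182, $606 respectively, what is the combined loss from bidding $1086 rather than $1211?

The deviation costs you only when the competing bid falls strictly between $1086 and $1211; elsewhere both bids give the same outcome.
$1137: truthful payoff $74, deviation payoff $0 → loss $74.
$1094: truthful payoff $117, deviation payoff $0 → loss $117.
$1996: outcomes coincide → loss $0.
$1182: truthful payoff $29, deviation payoff $0 → loss $29.
$606: outcomes coincide → loss $0.
Total loss = $74 + $117 + $29 = $220.

$220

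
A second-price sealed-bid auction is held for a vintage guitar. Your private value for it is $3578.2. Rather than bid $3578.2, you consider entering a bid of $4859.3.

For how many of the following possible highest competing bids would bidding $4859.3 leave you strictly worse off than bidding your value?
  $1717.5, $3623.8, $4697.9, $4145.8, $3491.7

The deviation hurts exactly when the highest competing bid lies strictly between $3578.2 and $4859.3 — overbidding then wins at a price above your value.
$1717.5: below both → same outcome either way.
$3623.8: inside the interval → strictly worse (loss $45.6).
$4697.9: inside the interval → strictly worse (loss $1119.7).
$4145.8: inside the interval → strictly worse (loss $567.6).
$3491.7: below both → same outcome either way.
Count: 3.

3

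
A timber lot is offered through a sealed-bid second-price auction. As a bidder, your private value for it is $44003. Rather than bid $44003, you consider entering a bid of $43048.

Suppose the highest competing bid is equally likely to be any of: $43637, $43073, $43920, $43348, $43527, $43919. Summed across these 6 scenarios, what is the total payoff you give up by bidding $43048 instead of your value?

The deviation costs you only when the competing bid falls strictly between $43048 and $44003; elsewhere both bids give the same outcome.
$43637: truthful payoff $366, deviation payoff $0 → loss $366.
$43073: truthful payoff $930, deviation payoff $0 → loss $930.
$43920: truthful payoff $83, deviation payoff $0 → loss $83.
$43348: truthful payoff $655, deviation payoff $0 → loss $655.
$43527: truthful payoff $476, deviation payoff $0 → loss $476.
$43919: truthful payoff $84, deviation payoff $0 → loss $84.
Total loss = $366 + $930 + $83 + $655 + $476 + $84 = $2594.
In a second-price auction your bid sets only whether you win, not what you pay, so bidding your true value is weakly dominant.

$2594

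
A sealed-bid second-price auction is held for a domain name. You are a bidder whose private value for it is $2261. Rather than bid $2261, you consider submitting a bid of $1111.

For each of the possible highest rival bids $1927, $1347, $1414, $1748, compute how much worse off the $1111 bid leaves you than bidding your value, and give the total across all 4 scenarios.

The deviation costs you only when the competing bid falls strictly between $1111 and $2261; elsewhere both bids give the same outcome.
$1927: truthful payoff $334, deviation payoff $0 → loss $334.
$1347: truthful payoff $914, deviation payoff $0 → loss $914.
$1414: truthful payoff $847, deviation payoff $0 → loss $847.
$1748: truthful payoff $513, deviation payoff $0 → loss $513.
Total loss = $334 + $914 + $847 + $513 = $2608.

$2608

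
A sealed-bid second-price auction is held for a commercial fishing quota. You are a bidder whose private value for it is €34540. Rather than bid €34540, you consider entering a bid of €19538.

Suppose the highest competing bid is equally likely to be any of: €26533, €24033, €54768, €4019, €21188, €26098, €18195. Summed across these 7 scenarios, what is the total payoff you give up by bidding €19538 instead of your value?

€40308

The deviation costs you only when the competing bid falls strictly between €19538 and €34540; elsewhere both bids give the same outcome.
€26533: truthful payoff €8007, deviation payoff €0 → loss €8007.
€24033: truthful payoff €10507, deviation payoff €0 → loss €10507.
€54768: outcomes coincide → loss €0.
€4019: outcomes coincide → loss €0.
€21188: truthful payoff €13352, deviation payoff €0 → loss €13352.
€26098: truthful payoff €8442, deviation payoff €0 → loss €8442.
€18195: outcomes coincide → loss €0.
Total loss = €8007 + €10507 + €13352 + €8442 = €40308.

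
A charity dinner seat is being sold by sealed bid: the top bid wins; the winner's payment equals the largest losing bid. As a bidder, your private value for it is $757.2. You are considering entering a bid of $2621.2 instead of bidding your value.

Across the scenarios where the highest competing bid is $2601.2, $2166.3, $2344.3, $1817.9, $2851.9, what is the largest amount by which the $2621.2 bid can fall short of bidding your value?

$1844

$2601.2: truthful gives $0, deviation gives −$1844 → loss $1844.
$2166.3: truthful gives $0, deviation gives −$1409.1 → loss $1409.1.
$2344.3: truthful gives $0, deviation gives −$1587.1 → loss $1587.1.
$1817.9: truthful gives $0, deviation gives −$1060.7 → loss $1060.7.
$2851.9: same outcome either way → loss $0.
Maximum loss: $1844.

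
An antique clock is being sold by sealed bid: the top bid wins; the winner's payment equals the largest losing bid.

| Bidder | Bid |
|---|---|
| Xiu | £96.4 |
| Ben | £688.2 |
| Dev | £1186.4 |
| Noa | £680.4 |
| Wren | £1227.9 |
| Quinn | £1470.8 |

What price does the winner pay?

Highest bid: Quinn at £1470.8, so Quinn wins.
Second-highest bid: Wren at £1227.9 — that is the price the winner pays.

£1227.9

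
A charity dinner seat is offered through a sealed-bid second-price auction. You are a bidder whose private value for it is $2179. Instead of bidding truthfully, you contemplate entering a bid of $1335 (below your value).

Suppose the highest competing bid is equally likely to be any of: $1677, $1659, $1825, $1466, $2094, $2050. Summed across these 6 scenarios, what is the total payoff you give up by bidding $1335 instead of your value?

The deviation costs you only when the competing bid falls strictly between $1335 and $2179; elsewhere both bids give the same outcome.
$1677: truthful payoff $502, deviation payoff $0 → loss $502.
$1659: truthful payoff $520, deviation payoff $0 → loss $520.
$1825: truthful payoff $354, deviation payoff $0 → loss $354.
$1466: truthful payoff $713, deviation payoff $0 → loss $713.
$2094: truthful payoff $85, deviation payoff $0 → loss $85.
$2050: truthful payoff $129, deviation payoff $0 → loss $129.
Total loss = $502 + $520 + $354 + $713 + $85 + $129 = $2303.

$2303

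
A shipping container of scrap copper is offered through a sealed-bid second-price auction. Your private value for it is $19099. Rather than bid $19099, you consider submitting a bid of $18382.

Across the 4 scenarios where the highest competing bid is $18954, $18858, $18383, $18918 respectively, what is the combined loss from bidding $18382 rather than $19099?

The deviation costs you only when the competing bid falls strictly between $18382 and $19099; elsewhere both bids give the same outcome.
$18954: truthful payoff $145, deviation payoff $0 → loss $145.
$18858: truthful payoff $241, deviation payoff $0 → loss $241.
$18383: truthful payoff $716, deviation payoff $0 → loss $716.
$18918: truthful payoff $181, deviation payoff $0 → loss $181.
Total loss = $145 + $241 + $716 + $181 = $1283.

$1283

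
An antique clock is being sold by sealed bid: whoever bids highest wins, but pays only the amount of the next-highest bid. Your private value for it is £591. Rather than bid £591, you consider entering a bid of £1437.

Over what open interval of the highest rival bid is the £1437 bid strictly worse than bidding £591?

(£591, £1437)

If the competing bid is below £591, both bids win at the same price — no difference.
If it is above £1437, both bids lose — no difference.
If it lies strictly between £591 and £1437, bidding your value loses (payoff 0) while bidding £1437 wins at a price above your value (payoff negative).
So the deviation strictly hurts on the open interval (£591, £1437).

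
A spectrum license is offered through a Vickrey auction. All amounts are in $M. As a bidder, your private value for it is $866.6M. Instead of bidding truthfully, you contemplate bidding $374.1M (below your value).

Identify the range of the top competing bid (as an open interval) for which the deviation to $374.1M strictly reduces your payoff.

($374.1M, $866.6M)

If the competing bid is below $374.1M, both bids win at the same price — no difference.
If it is above $866.6M, both bids lose — no difference.
If it lies strictly between $374.1M and $866.6M, bidding your value wins at a price below your value (positive payoff) while bidding $374.1M loses (payoff 0).
So the deviation strictly hurts on the open interval ($374.1M, $866.6M).
Truthful bidding weakly dominates here: raising your bid can only win items priced above your value, and lowering it can only forfeit items priced below.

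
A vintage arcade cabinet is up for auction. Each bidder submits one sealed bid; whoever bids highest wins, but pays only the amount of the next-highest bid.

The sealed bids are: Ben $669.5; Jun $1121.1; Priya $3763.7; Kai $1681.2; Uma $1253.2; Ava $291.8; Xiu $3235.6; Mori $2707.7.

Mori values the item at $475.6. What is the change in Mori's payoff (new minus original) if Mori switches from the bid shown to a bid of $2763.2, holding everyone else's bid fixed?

The highest bid among the other bidders is $3763.7; Mori's bid doesn't change that.
Original bid $2707.7: Mori is not highest (top rival bid is $3763.7); payoff $0.
Alternative bid $2763.2: Mori is not highest (top rival bid is $3763.7); payoff $0.
Change in payoff = $0 − ($0) = $0.

$0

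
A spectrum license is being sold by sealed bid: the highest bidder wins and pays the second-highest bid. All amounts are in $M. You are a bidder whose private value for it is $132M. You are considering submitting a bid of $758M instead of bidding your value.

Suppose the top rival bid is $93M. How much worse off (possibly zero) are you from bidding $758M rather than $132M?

Bidding your value $132M: you win (since $132M > $93M) and pay $93M. Payoff $39M.
Bidding $758M: you win and pay $93M. Payoff $132M − $93M = $39M.
Difference = $39M − $39M = $0M; both bids lead to the same outcome because the competing bid is below both your value and your alternative bid.

$0M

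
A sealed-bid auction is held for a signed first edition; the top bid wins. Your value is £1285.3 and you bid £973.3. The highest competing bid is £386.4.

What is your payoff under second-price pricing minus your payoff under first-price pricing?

You have the highest bid, so you win under either rule.
Second-price: pay £386.4 → payoff £898.9.
First-price: pay your own bid £973.3 → payoff £312.
Difference = £898.9 − (£312) = £586.9.

£586.9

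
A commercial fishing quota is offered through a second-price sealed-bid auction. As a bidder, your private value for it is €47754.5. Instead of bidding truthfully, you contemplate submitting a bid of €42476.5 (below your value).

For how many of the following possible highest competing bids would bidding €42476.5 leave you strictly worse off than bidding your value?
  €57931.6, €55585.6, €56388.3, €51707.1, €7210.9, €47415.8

1

The deviation hurts exactly when the highest competing bid lies strictly between €42476.5 and €47754.5 — underbidding then forfeits a profitable win.
€57931.6: above both → same outcome either way.
€55585.6: above both → same outcome either way.
€56388.3: above both → same outcome either way.
€51707.1: above both → same outcome either way.
€7210.9: below both → same outcome either way.
€47415.8: inside the interval → strictly worse (loss €338.7).
Count: 1.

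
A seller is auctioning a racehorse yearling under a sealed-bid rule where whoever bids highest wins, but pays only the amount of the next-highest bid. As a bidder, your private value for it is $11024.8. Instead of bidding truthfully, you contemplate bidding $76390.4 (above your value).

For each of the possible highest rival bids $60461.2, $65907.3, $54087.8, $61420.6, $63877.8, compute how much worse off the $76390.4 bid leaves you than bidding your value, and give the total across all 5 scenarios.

$250630.7

The deviation costs you only when the competing bid falls strictly between $11024.8 and $76390.4; elsewhere both bids give the same outcome.
$60461.2: truthful payoff $0, deviation payoff −$49436.4 → loss $49436.4.
$65907.3: truthful payoff $0, deviation payoff −$54882.5 → loss $54882.5.
$54087.8: truthful payoff $0, deviation payoff −$43063 → loss $43063.
$61420.6: truthful payoff $0, deviation payoff −$50395.8 → loss $50395.8.
$63877.8: truthful payoff $0, deviation payoff −$52853 → loss $52853.
Total loss = $49436.4 + $54882.5 + $43063 + $50395.8 + $52853 = $250630.7.
In a second-price auction your bid sets only whether you win, not what you pay, so bidding your true value is weakly dominant.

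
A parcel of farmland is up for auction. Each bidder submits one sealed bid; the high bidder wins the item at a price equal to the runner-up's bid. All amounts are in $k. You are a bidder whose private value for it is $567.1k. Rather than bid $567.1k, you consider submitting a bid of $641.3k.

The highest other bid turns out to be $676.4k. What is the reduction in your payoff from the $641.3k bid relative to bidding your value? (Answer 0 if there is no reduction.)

Bidding your value $567.1k: you lose (since $567.1k < $676.4k). Payoff $0k.
Bidding $641.3k: you lose. Payoff $0k.
Difference = $0k − $0k = $0k; both bids lead to the same outcome because the competing bid is above both your value and your alternative bid.

$0k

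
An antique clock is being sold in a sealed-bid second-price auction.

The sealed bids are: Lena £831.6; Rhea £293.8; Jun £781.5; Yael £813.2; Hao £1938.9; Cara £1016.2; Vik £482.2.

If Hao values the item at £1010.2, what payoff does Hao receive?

Highest bid: Hao at £1938.9, so Hao wins.
Second-highest bid: Cara at £1016.2 — that is the price the winner pays.
Hao's payoff = value − price = £1010.2 − £1016.2 = −£6.

−£6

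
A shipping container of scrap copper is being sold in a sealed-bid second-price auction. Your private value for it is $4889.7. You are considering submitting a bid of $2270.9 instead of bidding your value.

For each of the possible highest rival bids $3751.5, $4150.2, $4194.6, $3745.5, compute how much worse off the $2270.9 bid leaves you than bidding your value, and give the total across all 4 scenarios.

$3717

The deviation costs you only when the competing bid falls strictly between $2270.9 and $4889.7; elsewhere both bids give the same outcome.
$3751.5: truthful payoff $1138.2, deviation payoff $0 → loss $1138.2.
$4150.2: truthful payoff $739.5, deviation payoff $0 → loss $739.5.
$4194.6: truthful payoff $695.1, deviation payoff $0 → loss $695.1.
$3745.5: truthful payoff $1144.2, deviation payoff $0 → loss $1144.2.
Total loss = $1138.2 + $739.5 + $695.1 + $1144.2 = $3717.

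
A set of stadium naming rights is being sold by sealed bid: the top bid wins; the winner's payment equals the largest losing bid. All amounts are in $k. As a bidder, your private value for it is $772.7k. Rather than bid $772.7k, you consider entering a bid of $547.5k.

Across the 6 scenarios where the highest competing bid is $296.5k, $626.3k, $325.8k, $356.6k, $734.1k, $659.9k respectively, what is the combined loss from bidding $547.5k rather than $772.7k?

The deviation costs you only when the competing bid falls strictly between $547.5k and $772.7k; elsewhere both bids give the same outcome.
$296.5k: outcomes coincide → loss $0k.
$626.3k: truthful payoff $146.4k, deviation payoff $0k → loss $146.4k.
$325.8k: outcomes coincide → loss $0k.
$356.6k: outcomes coincide → loss $0k.
$734.1k: truthful payoff $38.6k, deviation payoff $0k → loss $38.6k.
$659.9k: truthful payoff $112.8k, deviation payoff $0k → loss $112.8k.
Total loss = $146.4k + $38.6k + $112.8k = $297.8k.
In a second-price auction your bid sets only whether you win, not what you pay, so bidding your true value is weakly dominant.

$297.8k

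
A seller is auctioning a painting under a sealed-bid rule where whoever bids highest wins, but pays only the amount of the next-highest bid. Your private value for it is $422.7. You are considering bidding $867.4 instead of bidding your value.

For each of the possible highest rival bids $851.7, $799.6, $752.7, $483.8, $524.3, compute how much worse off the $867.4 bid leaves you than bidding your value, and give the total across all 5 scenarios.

$1298.6

The deviation costs you only when the competing bid falls strictly between $422.7 and $867.4; elsewhere both bids give the same outcome.
$851.7: truthful payoff $0, deviation payoff −$429 → loss $429.
$799.6: truthful payoff $0, deviation payoff −$376.9 → loss $376.9.
$752.7: truthful payoff $0, deviation payoff −$330 → loss $330.
$483.8: truthful payoff $0, deviation payoff −$61.1 → loss $61.1.
$524.3: truthful payoff $0, deviation payoff −$101.6 → loss $101.6.
Total loss = $429 + $376.9 + $330 + $61.1 + $101.6 = $1298.6.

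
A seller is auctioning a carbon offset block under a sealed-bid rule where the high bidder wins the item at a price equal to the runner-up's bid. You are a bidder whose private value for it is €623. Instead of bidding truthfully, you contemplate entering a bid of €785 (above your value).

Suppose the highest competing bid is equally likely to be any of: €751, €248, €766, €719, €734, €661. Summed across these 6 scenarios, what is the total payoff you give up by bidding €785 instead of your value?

The deviation costs you only when the competing bid falls strictly between €623 and €785; elsewhere both bids give the same outcome.
€751: truthful payoff €0, deviation payoff −€128 → loss €128.
€248: outcomes coincide → loss €0.
€766: truthful payoff €0, deviation payoff −€143 → loss €143.
€719: truthful payoff €0, deviation payoff −€96 → loss €96.
€734: truthful payoff €0, deviation payoff −€111 → loss €111.
€661: truthful payoff €0, deviation payoff −€38 → loss €38.
Total loss = €128 + €143 + €96 + €111 + €38 = €516.
In a second-price auction your bid sets only whether you win, not what you pay, so bidding your true value is weakly dominant.

€516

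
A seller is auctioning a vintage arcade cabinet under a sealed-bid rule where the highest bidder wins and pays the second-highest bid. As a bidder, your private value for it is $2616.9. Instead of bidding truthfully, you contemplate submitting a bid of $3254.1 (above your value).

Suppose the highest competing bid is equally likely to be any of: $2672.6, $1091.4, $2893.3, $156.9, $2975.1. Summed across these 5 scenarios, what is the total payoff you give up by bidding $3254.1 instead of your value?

The deviation costs you only when the competing bid falls strictly between $2616.9 and $3254.1; elsewhere both bids give the same outcome.
$2672.6: truthful payoff $0, deviation payoff −$55.7 → loss $55.7.
$1091.4: outcomes coincide → loss $0.
$2893.3: truthful payoff $0, deviation payoff −$276.4 → loss $276.4.
$156.9: outcomes coincide → loss $0.
$2975.1: truthful payoff $0, deviation payoff −$358.2 → loss $358.2.
Total loss = $55.7 + $276.4 + $358.2 = $690.3.

$690.3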